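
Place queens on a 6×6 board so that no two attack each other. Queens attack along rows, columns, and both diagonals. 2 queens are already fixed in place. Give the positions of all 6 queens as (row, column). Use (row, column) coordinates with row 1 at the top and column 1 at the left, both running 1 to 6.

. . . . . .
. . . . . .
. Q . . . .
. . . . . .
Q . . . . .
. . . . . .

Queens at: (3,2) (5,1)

Row 1: attacked by (3,2)→{2,4}; (5,1)→{1,5}. Safe: 3, 6. Place at column 3.
Row 2: attacked by (1,3)→{2,3,4}; (3,2)→{1,2,3}; (5,1)→{1,4}. Safe: 5, 6. Place at column 6.
Row 4: attacked by (1,3)→{3,6}; (2,6)→{4,6}; (3,2)→{1,2,3}; (5,1)→{1,2}. Safe: 5. Place at column 5.
Row 6: attacked by (1,3)→{3}; (2,6)→{2,6}; (3,2)→{2,5}; (4,5)→{3,5}; (5,1)→{1,2}. Safe: 4. Place at column 4.
Columns [3, 6, 2, 5, 1, 4], r−c [-2, -4, 1, -1, 4, 2], r+c [4, 8, 5, 9, 6, 10] are all distinct, so no two queens attack.

(1,3) (2,6) (3,2) (4,5) (5,1) (6,4)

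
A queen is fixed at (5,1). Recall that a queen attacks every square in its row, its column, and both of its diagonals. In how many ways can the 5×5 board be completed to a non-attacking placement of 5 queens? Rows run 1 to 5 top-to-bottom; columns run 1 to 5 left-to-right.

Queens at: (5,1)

2

Branch on row 1: col 2 → 0; col 3 → 1; col 4 → 1.
Sum: 0 + 1 + 1 = 2.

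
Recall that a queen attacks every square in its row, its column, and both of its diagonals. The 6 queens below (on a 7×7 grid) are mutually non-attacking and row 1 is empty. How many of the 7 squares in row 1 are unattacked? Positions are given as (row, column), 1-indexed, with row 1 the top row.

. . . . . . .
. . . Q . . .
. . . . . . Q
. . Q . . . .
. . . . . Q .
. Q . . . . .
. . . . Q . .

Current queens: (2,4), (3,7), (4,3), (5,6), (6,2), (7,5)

(2,4) attacks row 1 at column 4 and diagonals 3, 5.
(3,7) attacks row 1 at column 7 and diagonals 5.
(4,3) attacks row 1 at column 3 and diagonals 6.
(5,6) attacks row 1 at column 6 and diagonals 2.
(6,2) attacks row 1 at column 2 and diagonals 7.
(7,5) attacks row 1 at column 5.
Attacked columns: {2, 3, 4, 5, 6, 7}. Safe: {1}.

1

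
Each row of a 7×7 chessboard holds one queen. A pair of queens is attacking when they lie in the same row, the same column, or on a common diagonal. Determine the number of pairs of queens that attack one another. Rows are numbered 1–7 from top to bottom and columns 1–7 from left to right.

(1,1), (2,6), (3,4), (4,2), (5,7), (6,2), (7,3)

Same column: (4,2)–(6,2) (column 2).
Same diagonal: (2,6)–(6,2) (|2−6| = |6−2| = 4); (6,2)–(7,3) (|6−7| = |2−3| = 1).
Total attacking pairs: 3.

3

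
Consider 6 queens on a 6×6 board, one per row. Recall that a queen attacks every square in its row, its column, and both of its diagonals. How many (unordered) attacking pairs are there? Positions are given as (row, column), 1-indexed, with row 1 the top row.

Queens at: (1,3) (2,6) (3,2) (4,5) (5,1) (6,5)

Same column: (4,5)–(6,5) (column 5).
Same diagonal: (3,2)–(6,5) (|3−6| = |2−5| = 3).
Total attacking pairs: 2.

2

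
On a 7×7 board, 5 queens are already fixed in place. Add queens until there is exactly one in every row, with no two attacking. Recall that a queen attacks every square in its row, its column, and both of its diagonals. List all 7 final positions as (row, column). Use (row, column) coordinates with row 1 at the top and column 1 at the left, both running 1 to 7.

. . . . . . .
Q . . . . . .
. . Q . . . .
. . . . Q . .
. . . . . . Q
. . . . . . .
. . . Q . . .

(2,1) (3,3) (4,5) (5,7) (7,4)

(1,6) (2,1) (3,3) (4,5) (5,7) (6,2) (7,4)

Row 1: attacked by (2,1)→{1,2}; (3,3)→{1,3,5}; (4,5)→{2,5}; (5,7)→{3,7}; (7,4)→{4}. Safe: 6. Place at column 6.
Row 6: attacked by (1,6)→{1,6}; (2,1)→{1,5}; (3,3)→{3,6}; (4,5)→{3,5,7}; (5,7)→{6,7}; (7,4)→{3,4,5}. Safe: 2. Place at column 2.
Columns [6, 1, 3, 5, 7, 2, 4], r−c [-5, 1, 0, -1, -2, 4, 3], r+c [7, 3, 6, 9, 12, 8, 11] are all distinct, so no two queens attack.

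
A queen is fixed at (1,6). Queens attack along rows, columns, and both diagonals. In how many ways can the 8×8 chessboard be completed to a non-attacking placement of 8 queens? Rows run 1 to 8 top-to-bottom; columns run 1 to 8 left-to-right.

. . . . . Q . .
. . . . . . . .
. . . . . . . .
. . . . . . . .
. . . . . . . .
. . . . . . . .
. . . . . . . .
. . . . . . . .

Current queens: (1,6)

Branch on row 2: col 1 → 1; col 2 → 2; col 3 → 8; col 4 → 4; col 8 → 1.
Sum: 1 + 2 + 8 + 4 + 1 = 16.

16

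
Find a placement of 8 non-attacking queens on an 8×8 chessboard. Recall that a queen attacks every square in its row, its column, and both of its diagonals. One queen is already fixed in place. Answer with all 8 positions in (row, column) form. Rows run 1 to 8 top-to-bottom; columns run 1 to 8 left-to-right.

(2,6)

Row 1: attacked by (2,6)→{5,6,7}. Safe: 1, 2, 3, 4, 8. Place at column 3.
Row 3: attacked by (1,3)→{1,3,5}; (2,6)→{5,6,7}. Safe: 2, 4, 8. Place at column 4.
Row 4: attacked by (1,3)→{3,6}; (2,6)→{4,6,8}; (3,4)→{3,4,5}. Safe: 1, 2, 7. Place at column 2.
Row 5: attacked by (1,3)→{3,7}; (2,6)→{3,6}; (3,4)→{2,4,6}; (4,2)→{1,2,3}. Safe: 5, 8. Place at column 8.
Row 6: attacked by (1,3)→{3,8}; (2,6)→{2,6}; (3,4)→{1,4,7}; (4,2)→{2,4}; (5,8)→{7,8}. Safe: 5. Place at column 5.
Row 7: attacked by (1,3)→{3}; (2,6)→{1,6}; (3,4)→{4,8}; (4,2)→{2,5}; (5,8)→{6,8}; (6,5)→{4,5,6}. Safe: 7. Place at column 7.
Row 8: attacked by (1,3)→{3}; (2,6)→{6}; (3,4)→{4}; (4,2)→{2,6}; (5,8)→{5,8}; (6,5)→{3,5,7}; (7,7)→{6,7,8}. Safe: 1. Place at column 1.
Columns [3, 6, 4, 2, 8, 5, 7, 1], r−c [-2, -4, -1, 2, -3, 1, 0, 7], r+c [4, 8, 7, 6, 13, 11, 14, 9] are all distinct, so no two queens attack.

(1,3) (2,6) (3,4) (4,2) (5,8) (6,5) (7,7) (8,1)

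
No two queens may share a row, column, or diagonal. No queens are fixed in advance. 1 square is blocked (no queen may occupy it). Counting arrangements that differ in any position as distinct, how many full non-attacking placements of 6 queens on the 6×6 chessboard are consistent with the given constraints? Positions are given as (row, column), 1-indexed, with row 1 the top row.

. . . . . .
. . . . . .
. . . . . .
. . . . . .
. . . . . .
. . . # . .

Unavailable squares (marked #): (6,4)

3

Branch on row 1: col 1 → 0; col 2 → 1; col 3 → 0; col 4 → 1; col 5 → 1; col 6 → 0.
Sum: 0 + 1 + 0 + 1 + 1 + 0 = 3.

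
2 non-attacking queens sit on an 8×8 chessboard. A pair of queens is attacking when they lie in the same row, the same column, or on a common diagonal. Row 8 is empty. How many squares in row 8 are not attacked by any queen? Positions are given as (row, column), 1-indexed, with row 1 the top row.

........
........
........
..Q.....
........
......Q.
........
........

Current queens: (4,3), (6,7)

5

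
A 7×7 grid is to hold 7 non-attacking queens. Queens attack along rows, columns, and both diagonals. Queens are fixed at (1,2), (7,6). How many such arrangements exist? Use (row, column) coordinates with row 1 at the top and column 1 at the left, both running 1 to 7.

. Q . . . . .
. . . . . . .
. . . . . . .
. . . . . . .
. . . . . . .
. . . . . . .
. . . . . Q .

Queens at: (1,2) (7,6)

Branch on row 2: col 4 → 1; col 5 → 3; col 7 → 0.
Sum: 1 + 3 + 0 = 4.

4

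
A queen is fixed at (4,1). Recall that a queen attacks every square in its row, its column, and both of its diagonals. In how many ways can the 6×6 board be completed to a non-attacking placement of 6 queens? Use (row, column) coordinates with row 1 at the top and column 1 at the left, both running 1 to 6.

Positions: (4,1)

Branch on row 1: col 2 → 1; col 3 → 0; col 5 → 0; col 6 → 0.
Sum: 1 + 0 + 0 + 0 = 1.

1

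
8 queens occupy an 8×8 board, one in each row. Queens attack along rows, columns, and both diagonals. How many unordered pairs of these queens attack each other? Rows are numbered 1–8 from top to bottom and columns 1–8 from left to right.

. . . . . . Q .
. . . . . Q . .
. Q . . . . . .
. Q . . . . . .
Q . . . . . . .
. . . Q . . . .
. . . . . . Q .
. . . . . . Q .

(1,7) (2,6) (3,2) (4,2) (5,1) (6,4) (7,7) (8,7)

8

Same column: (1,7)–(7,7) (column 7); (1,7)–(8,7) (column 7); (3,2)–(4,2) (column 2); (7,7)–(8,7) (column 7).
Same diagonal: (1,7)–(2,6) (|1−2| = |7−6| = 1); (3,2)–(8,7) (|3−8| = |2−7| = 5); (4,2)–(5,1) (|4−5| = |2−1| = 1); (4,2)–(6,4) (|4−6| = |2−4| = 2).
Total attacking pairs: 8.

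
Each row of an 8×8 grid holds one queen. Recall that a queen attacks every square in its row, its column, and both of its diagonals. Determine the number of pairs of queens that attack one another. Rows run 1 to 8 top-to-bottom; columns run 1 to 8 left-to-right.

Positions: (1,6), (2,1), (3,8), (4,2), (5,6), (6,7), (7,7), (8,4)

5

Same column: (1,6)–(5,6) (column 6); (6,7)–(7,7) (column 7).
Same diagonal: (1,6)–(3,8) (|1−3| = |6−8| = 2); (3,8)–(5,6) (|3−5| = |8−6| = 2); (5,6)–(6,7) (|5−6| = |6−7| = 1).
Total attacking pairs: 5.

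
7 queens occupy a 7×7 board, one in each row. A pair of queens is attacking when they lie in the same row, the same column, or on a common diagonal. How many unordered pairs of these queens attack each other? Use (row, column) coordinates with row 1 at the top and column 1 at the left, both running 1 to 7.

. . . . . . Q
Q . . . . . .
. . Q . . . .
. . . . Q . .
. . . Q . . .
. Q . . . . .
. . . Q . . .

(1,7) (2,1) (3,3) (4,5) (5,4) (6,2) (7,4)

4

Same column: (5,4)–(7,4) (column 4).
Same diagonal: (1,7)–(6,2) (|1−6| = |7−2| = 5); (2,1)–(5,4) (|2−5| = |1−4| = 3); (4,5)–(5,4) (|4−5| = |5−4| = 1).
Total attacking pairs: 4.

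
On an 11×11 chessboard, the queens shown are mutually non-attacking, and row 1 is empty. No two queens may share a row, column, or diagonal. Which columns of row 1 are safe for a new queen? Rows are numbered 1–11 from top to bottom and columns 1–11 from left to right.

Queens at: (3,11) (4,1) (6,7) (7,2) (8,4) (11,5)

columns 3, 6, 10

(3,11) attacks row 1 at column 11 and diagonals 9.
(4,1) attacks row 1 at column 1 and diagonals 4.
(6,7) attacks row 1 at column 7 and diagonals 2.
(7,2) attacks row 1 at column 2 and diagonals 8.
(8,4) attacks row 1 at column 4 and diagonals 11.
(11,5) attacks row 1 at column 5.
Attacked columns: {1, 2, 4, 5, 7, 8, 9, 11}. Safe: {3, 6, 10}.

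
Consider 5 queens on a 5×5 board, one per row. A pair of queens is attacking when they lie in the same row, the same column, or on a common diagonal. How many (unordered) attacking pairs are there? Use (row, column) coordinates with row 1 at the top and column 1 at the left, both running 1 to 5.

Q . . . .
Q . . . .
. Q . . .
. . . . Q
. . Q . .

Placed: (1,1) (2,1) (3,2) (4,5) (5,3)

Same column: (1,1)–(2,1) (column 1).
Same diagonal: (2,1)–(3,2) (|2−3| = |1−2| = 1).
Total attacking pairs: 2.

2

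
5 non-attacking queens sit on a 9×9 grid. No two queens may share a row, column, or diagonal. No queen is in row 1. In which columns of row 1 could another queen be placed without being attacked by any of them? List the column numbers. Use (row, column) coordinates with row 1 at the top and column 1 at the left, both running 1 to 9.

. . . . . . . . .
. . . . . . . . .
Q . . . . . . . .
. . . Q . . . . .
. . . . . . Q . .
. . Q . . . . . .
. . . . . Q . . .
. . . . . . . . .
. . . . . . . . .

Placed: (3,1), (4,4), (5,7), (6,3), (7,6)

(3,1) attacks row 1 at column 1 and diagonals 3.
(4,4) attacks row 1 at column 4 and diagonals 1, 7.
(5,7) attacks row 1 at column 7 and diagonals 3.
(6,3) attacks row 1 at column 3 and diagonals 8.
(7,6) attacks row 1 at column 6.
Attacked columns: {1, 3, 4, 6, 7, 8}. Safe: {2, 5, 9}.

columns 2, 5, 9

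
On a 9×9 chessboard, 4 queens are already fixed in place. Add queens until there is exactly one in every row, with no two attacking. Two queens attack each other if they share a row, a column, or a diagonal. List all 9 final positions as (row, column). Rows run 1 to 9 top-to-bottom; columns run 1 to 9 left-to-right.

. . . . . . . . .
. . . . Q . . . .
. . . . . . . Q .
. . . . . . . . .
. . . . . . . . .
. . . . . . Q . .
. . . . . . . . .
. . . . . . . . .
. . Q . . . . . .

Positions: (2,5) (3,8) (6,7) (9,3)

(1,9) (2,5) (3,8) (4,4) (5,1) (6,7) (7,2) (8,6) (9,3)

Row 1: attacked by (2,5)→{4,5,6}; (3,8)→{6,8}; (6,7)→{2,7}; (9,3)→{3}. Safe: 1, 9. Place at column 9.
Row 4: attacked by (1,9)→{6,9}; (2,5)→{3,5,7}; (3,8)→{7,8,9}; (6,7)→{5,7,9}; (9,3)→{3,8}. Safe: 1, 2, 4. Place at column 4.
Row 5: attacked by (1,9)→{5,9}; (2,5)→{2,5,8}; (3,8)→{6,8}; (4,4)→{3,4,5}; (6,7)→{6,7,8}; (9,3)→{3,7}. Safe: 1. Place at column 1.
Row 7: attacked by (1,9)→{3,9}; (2,5)→{5}; (3,8)→{4,8}; (4,4)→{1,4,7}; (5,1)→{1,3}; (6,7)→{6,7,8}; (9,3)→{1,3,5}. Safe: 2. Place at column 2.
Row 8: attacked by (1,9)→{2,9}; (2,5)→{5}; (3,8)→{3,8}; (4,4)→{4,8}; (5,1)→{1,4}; (6,7)→{5,7,9}; (7,2)→{1,2,3}; (9,3)→{2,3,4}. Safe: 6. Place at column 6.
Columns [9, 5, 8, 4, 1, 7, 2, 6, 3], r−c [-8, -3, -5, 0, 4, -1, 5, 2, 6], r+c [10, 7, 11, 8, 6, 13, 9, 14, 12] are all distinct, so no two queens attack.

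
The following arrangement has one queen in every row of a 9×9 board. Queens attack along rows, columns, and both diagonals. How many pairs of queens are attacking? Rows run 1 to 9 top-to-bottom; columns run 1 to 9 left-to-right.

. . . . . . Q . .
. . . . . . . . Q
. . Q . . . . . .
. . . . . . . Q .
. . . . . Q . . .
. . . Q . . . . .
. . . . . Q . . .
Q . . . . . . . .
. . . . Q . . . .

Same column: (5,6)–(7,6) (column 6).
Same diagonal: (2,9)–(5,6) (|2−5| = |9−6| = 3).
Total attacking pairs: 2.

2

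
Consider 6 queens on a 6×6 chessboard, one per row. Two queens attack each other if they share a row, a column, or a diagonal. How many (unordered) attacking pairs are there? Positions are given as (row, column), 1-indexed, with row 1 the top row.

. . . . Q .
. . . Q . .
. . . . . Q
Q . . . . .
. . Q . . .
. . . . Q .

2

Same column: (1,5)–(6,5) (column 5).
Same diagonal: (1,5)–(2,4) (|1−2| = |5−4| = 1).
Total attacking pairs: 2.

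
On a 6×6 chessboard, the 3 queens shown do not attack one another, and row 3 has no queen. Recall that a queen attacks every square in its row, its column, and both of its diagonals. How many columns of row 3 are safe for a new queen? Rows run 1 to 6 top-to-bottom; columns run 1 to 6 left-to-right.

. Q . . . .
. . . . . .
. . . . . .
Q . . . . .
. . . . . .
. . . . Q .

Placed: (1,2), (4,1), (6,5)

(1,2) attacks row 3 at column 2 and diagonals 4.
(4,1) attacks row 3 at column 1 and diagonals 2.
(6,5) attacks row 3 at column 5 and diagonals 2.
Attacked columns: {1, 2, 4, 5}. Safe: {3, 6}.

2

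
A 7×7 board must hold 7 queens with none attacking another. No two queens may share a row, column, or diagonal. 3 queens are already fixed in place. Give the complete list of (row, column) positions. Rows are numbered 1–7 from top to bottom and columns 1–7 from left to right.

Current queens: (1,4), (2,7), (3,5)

Row 4: attacked by (1,4)→{1,4,7}; (2,7)→{5,7}; (3,5)→{4,5,6}. Safe: 2, 3. Place at column 2.
Row 5: attacked by (1,4)→{4}; (2,7)→{4,7}; (3,5)→{3,5,7}; (4,2)→{1,2,3}. Safe: 6. Place at column 6.
Row 6: attacked by (1,4)→{4}; (2,7)→{3,7}; (3,5)→{2,5}; (4,2)→{2,4}; (5,6)→{5,6,7}. Safe: 1. Place at column 1.
Row 7: attacked by (1,4)→{4}; (2,7)→{2,7}; (3,5)→{1,5}; (4,2)→{2,5}; (5,6)→{4,6}; (6,1)→{1,2}. Safe: 3. Place at column 3.
Columns [4, 7, 5, 2, 6, 1, 3], r−c [-3, -5, -2, 2, -1, 5, 4], r+c [5, 9, 8, 6, 11, 7, 10] are all distinct, so no two queens attack.

(1,4) (2,7) (3,5) (4,2) (5,6) (6,1) (7,3)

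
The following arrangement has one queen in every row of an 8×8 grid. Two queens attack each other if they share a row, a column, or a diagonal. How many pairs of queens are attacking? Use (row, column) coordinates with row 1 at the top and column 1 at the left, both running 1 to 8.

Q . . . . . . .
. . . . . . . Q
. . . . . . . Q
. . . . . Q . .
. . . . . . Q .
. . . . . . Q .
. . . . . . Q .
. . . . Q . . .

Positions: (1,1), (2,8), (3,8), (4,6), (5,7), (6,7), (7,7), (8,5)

8

Same column: (2,8)–(3,8) (column 8); (5,7)–(6,7) (column 7); (5,7)–(7,7) (column 7); (6,7)–(7,7) (column 7).
Same diagonal: (1,1)–(7,7) (|1−7| = |1−7| = 6); (2,8)–(4,6) (|2−4| = |8−6| = 2); (4,6)–(5,7) (|4−5| = |6−7| = 1); (6,7)–(8,5) (|6−8| = |7−5| = 2).
Total attacking pairs: 8.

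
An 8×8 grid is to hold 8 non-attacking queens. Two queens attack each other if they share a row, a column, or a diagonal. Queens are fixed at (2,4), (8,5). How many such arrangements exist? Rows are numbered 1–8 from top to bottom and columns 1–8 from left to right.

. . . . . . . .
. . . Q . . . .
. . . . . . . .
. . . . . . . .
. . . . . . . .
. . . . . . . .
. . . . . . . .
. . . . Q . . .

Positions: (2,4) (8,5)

3

Branch on row 1: col 1 → 0; col 2 → 1; col 6 → 0; col 7 → 1; col 8 → 1.
Sum: 0 + 1 + 0 + 1 + 1 = 3.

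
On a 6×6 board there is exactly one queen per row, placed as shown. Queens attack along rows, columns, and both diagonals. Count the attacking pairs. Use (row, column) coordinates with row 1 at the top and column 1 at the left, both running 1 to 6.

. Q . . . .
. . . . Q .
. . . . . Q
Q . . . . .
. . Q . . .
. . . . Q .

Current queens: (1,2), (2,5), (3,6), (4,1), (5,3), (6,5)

2

Same column: (2,5)–(6,5) (column 5).
Same diagonal: (2,5)–(3,6) (|2−3| = |5−6| = 1).
Total attacking pairs: 2.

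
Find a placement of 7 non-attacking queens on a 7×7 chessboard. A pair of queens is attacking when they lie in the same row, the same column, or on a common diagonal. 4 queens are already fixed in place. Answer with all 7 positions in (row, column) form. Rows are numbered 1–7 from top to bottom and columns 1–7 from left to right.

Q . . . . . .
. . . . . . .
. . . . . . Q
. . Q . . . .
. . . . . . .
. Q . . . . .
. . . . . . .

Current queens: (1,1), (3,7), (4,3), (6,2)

Row 2: attacked by (1,1)→{1,2}; (3,7)→{6,7}; (4,3)→{1,3,5}; (6,2)→{2,6}. Safe: 4. Place at column 4.
Row 5: attacked by (1,1)→{1,5}; (2,4)→{1,4,7}; (3,7)→{5,7}; (4,3)→{2,3,4}; (6,2)→{1,2,3}. Safe: 6. Place at column 6.
Row 7: attacked by (1,1)→{1,7}; (2,4)→{4}; (3,7)→{3,7}; (4,3)→{3,6}; (5,6)→{4,6}; (6,2)→{1,2,3}. Safe: 5. Place at column 5.
Columns [1, 4, 7, 3, 6, 2, 5], r−c [0, -2, -4, 1, -1, 4, 2], r+c [2, 6, 10, 7, 11, 8, 12] are all distinct, so no two queens attack.

(1,1) (2,4) (3,7) (4,3) (5,6) (6,2) (7,5)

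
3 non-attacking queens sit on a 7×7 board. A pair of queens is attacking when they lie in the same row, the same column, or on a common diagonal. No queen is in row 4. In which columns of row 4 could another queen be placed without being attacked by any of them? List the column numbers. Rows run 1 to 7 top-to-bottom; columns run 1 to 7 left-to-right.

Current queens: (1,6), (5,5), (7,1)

columns 2, 7

(1,6) attacks row 4 at column 6 and diagonals 3.
(5,5) attacks row 4 at column 5 and diagonals 4, 6.
(7,1) attacks row 4 at column 1 and diagonals 4.
Attacked columns: {1, 3, 4, 5, 6}. Safe: {2, 7}.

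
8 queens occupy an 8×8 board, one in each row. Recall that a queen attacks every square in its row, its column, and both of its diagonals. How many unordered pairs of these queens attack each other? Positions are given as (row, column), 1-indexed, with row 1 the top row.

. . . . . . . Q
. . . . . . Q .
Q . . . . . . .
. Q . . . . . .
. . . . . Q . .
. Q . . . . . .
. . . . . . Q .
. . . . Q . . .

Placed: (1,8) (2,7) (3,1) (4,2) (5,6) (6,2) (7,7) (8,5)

4

Same column: (2,7)–(7,7) (column 7); (4,2)–(6,2) (column 2).
Same diagonal: (1,8)–(2,7) (|1−2| = |8−7| = 1); (3,1)–(4,2) (|3−4| = |1−2| = 1).
Total attacking pairs: 4.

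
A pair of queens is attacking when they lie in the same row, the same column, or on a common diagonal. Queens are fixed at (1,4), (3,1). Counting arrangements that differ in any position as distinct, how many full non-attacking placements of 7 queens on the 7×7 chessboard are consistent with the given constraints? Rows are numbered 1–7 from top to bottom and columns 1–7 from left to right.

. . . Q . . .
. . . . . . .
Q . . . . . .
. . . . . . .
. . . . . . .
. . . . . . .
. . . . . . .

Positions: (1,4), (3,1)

Branch on row 2: col 6 → 1; col 7 → 0.
Sum: 1 + 0 = 1.

1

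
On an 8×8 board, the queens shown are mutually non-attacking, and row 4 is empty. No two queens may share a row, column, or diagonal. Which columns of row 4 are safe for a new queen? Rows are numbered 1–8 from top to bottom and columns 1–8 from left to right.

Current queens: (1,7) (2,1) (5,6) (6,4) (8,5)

(1,7) attacks row 4 at column 7 and diagonals 4.
(2,1) attacks row 4 at column 1 and diagonals 3.
(5,6) attacks row 4 at column 6 and diagonals 5, 7.
(6,4) attacks row 4 at column 4 and diagonals 2, 6.
(8,5) attacks row 4 at column 5 and diagonals 1.
Attacked columns: {1, 2, 3, 4, 5, 6, 7}. Safe: {8}.

columns 8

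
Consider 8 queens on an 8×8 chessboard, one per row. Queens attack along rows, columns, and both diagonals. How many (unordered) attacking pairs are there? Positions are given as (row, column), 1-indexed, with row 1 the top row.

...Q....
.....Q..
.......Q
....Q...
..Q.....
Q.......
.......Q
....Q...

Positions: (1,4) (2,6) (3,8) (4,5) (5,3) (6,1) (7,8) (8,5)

4

Same column: (3,8)–(7,8) (column 8); (4,5)–(8,5) (column 5).
Same diagonal: (2,6)–(5,3) (|2−5| = |6−3| = 3); (4,5)–(7,8) (|4−7| = |5−8| = 3).
Total attacking pairs: 4.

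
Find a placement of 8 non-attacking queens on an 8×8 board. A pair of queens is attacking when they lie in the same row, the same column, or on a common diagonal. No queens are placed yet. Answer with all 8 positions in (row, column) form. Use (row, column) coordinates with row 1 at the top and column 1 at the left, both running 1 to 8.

Row 1: Safe: 1, 2, 3, 4, 5, 6, 7, 8. Place at column 3.
Row 2: attacked by (1,3)→{2,3,4}. Safe: 1, 5, 6, 7, 8. Place at column 6.
Row 3: attacked by (1,3)→{1,3,5}; (2,6)→{5,6,7}. Safe: 2, 4, 8. Place at column 4.
Row 4: attacked by (1,3)→{3,6}; (2,6)→{4,6,8}; (3,4)→{3,4,5}. Safe: 1, 2, 7. Place at column 2.
Row 5: attacked by (1,3)→{3,7}; (2,6)→{3,6}; (3,4)→{2,4,6}; (4,2)→{1,2,3}. Safe: 5, 8. Place at column 8.
Row 6: attacked by (1,3)→{3,8}; (2,6)→{2,6}; (3,4)→{1,4,7}; (4,2)→{2,4}; (5,8)→{7,8}. Safe: 5. Place at column 5.
Row 7: attacked by (1,3)→{3}; (2,6)→{1,6}; (3,4)→{4,8}; (4,2)→{2,5}; (5,8)→{6,8}; (6,5)→{4,5,6}. Safe: 7. Place at column 7.
Row 8: attacked by (1,3)→{3}; (2,6)→{6}; (3,4)→{4}; (4,2)→{2,6}; (5,8)→{5,8}; (6,5)→{3,5,7}; (7,7)→{6,7,8}. Safe: 1. Place at column 1.
Columns [3, 6, 4, 2, 8, 5, 7, 1], r−c [-2, -4, -1, 2, -3, 1, 0, 7], r+c [4, 8, 7, 6, 13, 11, 14, 9] are all distinct, so no two queens attack.

(1,3) (2,6) (3,4) (4,2) (5,8) (6,5) (7,7) (8,1)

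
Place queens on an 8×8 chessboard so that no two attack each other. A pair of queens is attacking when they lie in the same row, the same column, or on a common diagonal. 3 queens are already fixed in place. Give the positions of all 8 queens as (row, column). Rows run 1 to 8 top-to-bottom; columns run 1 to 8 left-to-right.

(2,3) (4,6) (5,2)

Row 1: attacked by (2,3)→{2,3,4}; (4,6)→{3,6}; (5,2)→{2,6}. Safe: 1, 5, 7, 8. Place at column 8.
Row 3: attacked by (1,8)→{6,8}; (2,3)→{2,3,4}; (4,6)→{5,6,7}; (5,2)→{2,4}. Safe: 1. Place at column 1.
Row 6: attacked by (1,8)→{3,8}; (2,3)→{3,7}; (3,1)→{1,4}; (4,6)→{4,6,8}; (5,2)→{1,2,3}. Safe: 5. Place at column 5.
Row 7: attacked by (1,8)→{2,8}; (2,3)→{3,8}; (3,1)→{1,5}; (4,6)→{3,6}; (5,2)→{2,4}; (6,5)→{4,5,6}. Safe: 7. Place at column 7.
Row 8: attacked by (1,8)→{1,8}; (2,3)→{3}; (3,1)→{1,6}; (4,6)→{2,6}; (5,2)→{2,5}; (6,5)→{3,5,7}; (7,7)→{6,7,8}. Safe: 4. Place at column 4.
Columns [8, 3, 1, 6, 2, 5, 7, 4], r−c [-7, -1, 2, -2, 3, 1, 0, 4], r+c [9, 5, 4, 10, 7, 11, 14, 12] are all distinct, so no two queens attack.

(1,8) (2,3) (3,1) (4,6) (5,2) (6,5) (7,7) (8,4)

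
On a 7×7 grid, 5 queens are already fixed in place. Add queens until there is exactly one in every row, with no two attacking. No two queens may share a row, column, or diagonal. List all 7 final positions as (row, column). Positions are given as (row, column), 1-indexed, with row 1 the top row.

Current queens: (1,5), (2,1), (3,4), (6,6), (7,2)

(1,5) (2,1) (3,4) (4,7) (5,3) (6,6) (7,2)

Row 4: attacked by (1,5)→{2,5}; (2,1)→{1,3}; (3,4)→{3,4,5}; (6,6)→{4,6}; (7,2)→{2,5}. Safe: 7. Place at column 7.
Row 5: attacked by (1,5)→{1,5}; (2,1)→{1,4}; (3,4)→{2,4,6}; (4,7)→{6,7}; (6,6)→{5,6,7}; (7,2)→{2,4}. Safe: 3. Place at column 3.
Columns [5, 1, 4, 7, 3, 6, 2], r−c [-4, 1, -1, -3, 2, 0, 5], r+c [6, 3, 7, 11, 8, 12, 9] are all distinct, so no two queens attack.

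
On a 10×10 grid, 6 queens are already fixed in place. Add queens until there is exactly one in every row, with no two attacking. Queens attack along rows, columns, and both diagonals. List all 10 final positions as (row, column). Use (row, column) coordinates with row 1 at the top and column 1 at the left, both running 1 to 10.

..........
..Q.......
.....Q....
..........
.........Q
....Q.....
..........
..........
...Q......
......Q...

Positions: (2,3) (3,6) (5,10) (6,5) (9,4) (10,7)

Row 1: attacked by (2,3)→{2,3,4}; (3,6)→{4,6,8}; (5,10)→{6,10}; (6,5)→{5,10}; (9,4)→{4}; (10,7)→{7}. Safe: 1, 9. Place at column 9.
Row 4: attacked by (1,9)→{6,9}; (2,3)→{1,3,5}; (3,6)→{5,6,7}; (5,10)→{9,10}; (6,5)→{3,5,7}; (9,4)→{4,9}; (10,7)→{1,7}. Safe: 2, 8. Place at column 2.
Row 7: attacked by (1,9)→{3,9}; (2,3)→{3,8}; (3,6)→{2,6,10}; (4,2)→{2,5}; (5,10)→{8,10}; (6,5)→{4,5,6}; (9,4)→{2,4,6}; (10,7)→{4,7,10}. Safe: 1. Place at column 1.
Row 8: attacked by (1,9)→{2,9}; (2,3)→{3,9}; (3,6)→{1,6}; (4,2)→{2,6}; (5,10)→{7,10}; (6,5)→{3,5,7}; (7,1)→{1,2}; (9,4)→{3,4,5}; (10,7)→{5,7,9}. Safe: 8. Place at column 8.
Columns [9, 3, 6, 2, 10, 5, 1, 8, 4, 7], r−c [-8, -1, -3, 2, -5, 1, 6, 0, 5, 3], r+c [10, 5, 9, 6, 15, 11, 8, 16, 13, 17] are all distinct, so no two queens attack.

(1,9) (2,3) (3,6) (4,2) (5,10) (6,5) (7,1) (8,8) (9,4) (10,7)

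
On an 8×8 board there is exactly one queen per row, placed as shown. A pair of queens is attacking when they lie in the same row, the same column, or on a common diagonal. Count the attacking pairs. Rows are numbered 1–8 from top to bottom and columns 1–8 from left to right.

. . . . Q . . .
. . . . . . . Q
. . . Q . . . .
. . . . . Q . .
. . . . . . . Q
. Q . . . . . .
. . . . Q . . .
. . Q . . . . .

Same column: (1,5)–(7,5) (column 5); (2,8)–(5,8) (column 8).
Same diagonal: (2,8)–(4,6) (|2−4| = |8−6| = 2).
Total attacking pairs: 3.

3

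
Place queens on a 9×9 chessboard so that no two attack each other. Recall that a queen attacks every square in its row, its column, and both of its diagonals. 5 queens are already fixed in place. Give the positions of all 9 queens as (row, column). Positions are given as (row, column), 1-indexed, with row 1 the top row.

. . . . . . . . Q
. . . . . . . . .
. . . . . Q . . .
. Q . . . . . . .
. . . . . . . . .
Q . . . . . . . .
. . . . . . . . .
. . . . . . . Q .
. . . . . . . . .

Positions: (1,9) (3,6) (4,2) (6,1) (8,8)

(1,9) (2,3) (3,6) (4,2) (5,7) (6,1) (7,4) (8,8) (9,5)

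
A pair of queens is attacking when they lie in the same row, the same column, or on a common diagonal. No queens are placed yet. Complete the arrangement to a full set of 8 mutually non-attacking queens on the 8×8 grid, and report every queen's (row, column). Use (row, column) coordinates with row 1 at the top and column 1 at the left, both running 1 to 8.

(1,2) (2,7) (3,5) (4,8) (5,1) (6,4) (7,6) (8,3)

Row 1: Safe: 1, 2, 3, 4, 5, 6, 7, 8. Place at column 2.
Row 2: attacked by (1,2)→{1,2,3}. Safe: 4, 5, 6, 7, 8. Place at column 7.
Row 3: attacked by (1,2)→{2,4}; (2,7)→{6,7,8}. Safe: 1, 3, 5. Place at column 5.
Row 4: attacked by (1,2)→{2,5}; (2,7)→{5,7}; (3,5)→{4,5,6}. Safe: 1, 3, 8. Place at column 8.
Row 5: attacked by (1,2)→{2,6}; (2,7)→{4,7}; (3,5)→{3,5,7}; (4,8)→{7,8}. Safe: 1. Place at column 1.
Row 6: attacked by (1,2)→{2,7}; (2,7)→{3,7}; (3,5)→{2,5,8}; (4,8)→{6,8}; (5,1)→{1,2}. Safe: 4. Place at column 4.
Row 7: attacked by (1,2)→{2,8}; (2,7)→{2,7}; (3,5)→{1,5}; (4,8)→{5,8}; (5,1)→{1,3}; (6,4)→{3,4,5}. Safe: 6. Place at column 6.
Row 8: attacked by (1,2)→{2}; (2,7)→{1,7}; (3,5)→{5}; (4,8)→{4,8}; (5,1)→{1,4}; (6,4)→{2,4,6}; (7,6)→{5,6,7}. Safe: 3. Place at column 3.
Columns [2, 7, 5, 8, 1, 4, 6, 3], r−c [-1, -5, -2, -4, 4, 2, 1, 5], r+c [3, 9, 8, 12, 6, 10, 13, 11] are all distinct, so no two queens attack.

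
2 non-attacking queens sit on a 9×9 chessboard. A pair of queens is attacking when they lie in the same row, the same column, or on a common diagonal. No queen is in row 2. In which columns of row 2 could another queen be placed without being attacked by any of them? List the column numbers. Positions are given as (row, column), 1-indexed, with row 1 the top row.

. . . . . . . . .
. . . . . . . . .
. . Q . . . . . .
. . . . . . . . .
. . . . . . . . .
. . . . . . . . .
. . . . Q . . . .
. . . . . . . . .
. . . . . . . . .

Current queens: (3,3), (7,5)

columns 1, 6, 7, 8, 9

(3,3) attacks row 2 at column 3 and diagonals 2, 4.
(7,5) attacks row 2 at column 5.
Attacked columns: {2, 3, 4, 5}. Safe: {1, 6, 7, 8, 9}.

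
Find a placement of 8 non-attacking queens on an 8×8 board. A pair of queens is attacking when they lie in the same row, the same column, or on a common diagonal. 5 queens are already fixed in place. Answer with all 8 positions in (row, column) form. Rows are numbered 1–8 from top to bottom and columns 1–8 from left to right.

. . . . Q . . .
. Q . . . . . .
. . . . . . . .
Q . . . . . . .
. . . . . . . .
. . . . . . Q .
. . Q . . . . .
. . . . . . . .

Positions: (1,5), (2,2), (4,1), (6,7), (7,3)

Row 3: attacked by (1,5)→{3,5,7}; (2,2)→{1,2,3}; (4,1)→{1,2}; (6,7)→{4,7}; (7,3)→{3,7}. Safe: 6, 8. Place at column 8.
Row 5: attacked by (1,5)→{1,5}; (2,2)→{2,5}; (3,8)→{6,8}; (4,1)→{1,2}; (6,7)→{6,7,8}; (7,3)→{1,3,5}. Safe: 4. Place at column 4.
Row 8: attacked by (1,5)→{5}; (2,2)→{2,8}; (3,8)→{3,8}; (4,1)→{1,5}; (5,4)→{1,4,7}; (6,7)→{5,7}; (7,3)→{2,3,4}. Safe: 6. Place at column 6.
Columns [5, 2, 8, 1, 4, 7, 3, 6], r−c [-4, 0, -5, 3, 1, -1, 4, 2], r+c [6, 4, 11, 5, 9, 13, 10, 14] are all distinct, so no two queens attack.

(1,5) (2,2) (3,8) (4,1) (5,4) (6,7) (7,3) (8,6)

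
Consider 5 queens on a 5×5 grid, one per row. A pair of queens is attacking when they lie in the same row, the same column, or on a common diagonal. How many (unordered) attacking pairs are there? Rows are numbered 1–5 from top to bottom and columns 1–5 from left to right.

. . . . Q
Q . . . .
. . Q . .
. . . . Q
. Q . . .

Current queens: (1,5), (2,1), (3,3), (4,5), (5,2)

2

Same column: (1,5)–(4,5) (column 5).
Same diagonal: (1,5)–(3,3) (|1−3| = |5−3| = 2).
Total attacking pairs: 2.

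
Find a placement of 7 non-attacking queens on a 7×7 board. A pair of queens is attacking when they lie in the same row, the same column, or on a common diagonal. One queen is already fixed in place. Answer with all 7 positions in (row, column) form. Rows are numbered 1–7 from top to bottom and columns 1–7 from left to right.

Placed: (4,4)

(1,5) (2,7) (3,2) (4,4) (5,6) (6,1) (7,3)

Row 1: attacked by (4,4)→{1,4,7}. Safe: 2, 3, 5, 6. Place at column 5.
Row 2: attacked by (1,5)→{4,5,6}; (4,4)→{2,4,6}. Safe: 1, 3, 7. Place at column 7.
Row 3: attacked by (1,5)→{3,5,7}; (2,7)→{6,7}; (4,4)→{3,4,5}. Safe: 1, 2. Place at column 2.
Row 5: attacked by (1,5)→{1,5}; (2,7)→{4,7}; (3,2)→{2,4}; (4,4)→{3,4,5}. Safe: 6. Place at column 6.
Row 6: attacked by (1,5)→{5}; (2,7)→{3,7}; (3,2)→{2,5}; (4,4)→{2,4,6}; (5,6)→{5,6,7}. Safe: 1. Place at column 1.
Row 7: attacked by (1,5)→{5}; (2,7)→{2,7}; (3,2)→{2,6}; (4,4)→{1,4,7}; (5,6)→{4,6}; (6,1)→{1,2}. Safe: 3. Place at column 3.
Columns [5, 7, 2, 4, 6, 1, 3], r−c [-4, -5, 1, 0, -1, 5, 4], r+c [6, 9, 5, 8, 11, 7, 10] are all distinct, so no two queens attack.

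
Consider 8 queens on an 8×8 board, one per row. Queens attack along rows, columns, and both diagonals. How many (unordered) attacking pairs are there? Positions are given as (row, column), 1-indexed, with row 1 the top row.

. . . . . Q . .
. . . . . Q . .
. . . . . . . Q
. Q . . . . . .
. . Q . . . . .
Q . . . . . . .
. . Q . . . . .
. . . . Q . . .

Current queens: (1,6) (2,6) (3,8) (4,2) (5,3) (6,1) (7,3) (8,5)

6

Same column: (1,6)–(2,6) (column 6); (5,3)–(7,3) (column 3).
Same diagonal: (1,6)–(3,8) (|1−3| = |6−8| = 2); (1,6)–(6,1) (|1−6| = |6−1| = 5); (2,6)–(5,3) (|2−5| = |6−3| = 3); (4,2)–(5,3) (|4−5| = |2−3| = 1).
Total attacking pairs: 6.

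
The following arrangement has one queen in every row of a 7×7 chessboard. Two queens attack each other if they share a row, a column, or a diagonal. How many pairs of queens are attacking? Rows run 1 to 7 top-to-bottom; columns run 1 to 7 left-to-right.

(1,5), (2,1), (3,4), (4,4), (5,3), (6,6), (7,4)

Same column: (3,4)–(4,4) (column 4); (3,4)–(7,4) (column 4); (4,4)–(7,4) (column 4).
Same diagonal: (4,4)–(5,3) (|4−5| = |4−3| = 1); (4,4)–(6,6) (|4−6| = |4−6| = 2).
Total attacking pairs: 5.

5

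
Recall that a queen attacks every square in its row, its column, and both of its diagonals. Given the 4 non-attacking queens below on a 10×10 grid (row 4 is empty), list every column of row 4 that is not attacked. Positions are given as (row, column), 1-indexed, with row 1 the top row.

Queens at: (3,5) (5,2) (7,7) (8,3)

columns 8, 9

(3,5) attacks row 4 at column 5 and diagonals 4, 6.
(5,2) attacks row 4 at column 2 and diagonals 1, 3.
(7,7) attacks row 4 at column 7 and diagonals 4, 10.
(8,3) attacks row 4 at column 3 and diagonals 7.
Attacked columns: {1, 2, 3, 4, 5, 6, 7, 10}. Safe: {8, 9}.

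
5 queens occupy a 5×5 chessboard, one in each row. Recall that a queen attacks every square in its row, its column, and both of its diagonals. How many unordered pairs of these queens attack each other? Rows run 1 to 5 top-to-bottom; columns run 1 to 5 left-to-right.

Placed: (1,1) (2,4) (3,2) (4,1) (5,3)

Same column: (1,1)–(4,1) (column 1).
Same diagonal: (3,2)–(4,1) (|3−4| = |2−1| = 1).
Total attacking pairs: 2.

2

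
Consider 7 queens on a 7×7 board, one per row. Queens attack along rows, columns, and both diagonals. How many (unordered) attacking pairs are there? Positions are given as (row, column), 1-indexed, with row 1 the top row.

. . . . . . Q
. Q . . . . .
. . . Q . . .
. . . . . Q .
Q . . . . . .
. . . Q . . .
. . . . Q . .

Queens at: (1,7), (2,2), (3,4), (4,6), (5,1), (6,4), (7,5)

Same column: (3,4)–(6,4) (column 4).
Same diagonal: (4,6)–(6,4) (|4−6| = |6−4| = 2); (6,4)–(7,5) (|6−7| = |4−5| = 1).
Total attacking pairs: 3.

3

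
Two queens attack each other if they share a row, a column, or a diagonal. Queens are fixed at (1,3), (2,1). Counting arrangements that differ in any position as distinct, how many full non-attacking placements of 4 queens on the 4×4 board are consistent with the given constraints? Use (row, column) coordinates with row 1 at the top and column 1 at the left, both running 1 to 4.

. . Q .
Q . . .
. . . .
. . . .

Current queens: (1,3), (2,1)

Branch on row 3: col 4 → 1.
Sum: 1 = 1.

1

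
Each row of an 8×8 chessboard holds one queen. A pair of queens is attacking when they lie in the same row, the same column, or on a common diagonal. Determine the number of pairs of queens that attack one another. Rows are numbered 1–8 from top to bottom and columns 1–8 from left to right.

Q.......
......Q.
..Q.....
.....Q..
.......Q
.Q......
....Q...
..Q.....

Same column: (3,3)–(8,3) (column 3).
Same diagonal: (1,1)–(3,3) (|1−3| = |1−3| = 2).
Total attacking pairs: 2.

2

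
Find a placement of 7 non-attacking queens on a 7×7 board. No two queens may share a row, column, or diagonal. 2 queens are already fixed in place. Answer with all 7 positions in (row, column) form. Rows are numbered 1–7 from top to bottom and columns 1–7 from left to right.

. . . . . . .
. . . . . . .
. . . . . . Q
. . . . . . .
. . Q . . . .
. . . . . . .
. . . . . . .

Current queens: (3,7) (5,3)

Row 1: attacked by (3,7)→{5,7}; (5,3)→{3,7}. Safe: 1, 2, 4, 6. Place at column 4.
Row 2: attacked by (1,4)→{3,4,5}; (3,7)→{6,7}; (5,3)→{3,6}. Safe: 1, 2. Place at column 2.
Row 4: attacked by (1,4)→{1,4,7}; (2,2)→{2,4}; (3,7)→{6,7}; (5,3)→{2,3,4}. Safe: 5. Place at column 5.
Row 6: attacked by (1,4)→{4}; (2,2)→{2,6}; (3,7)→{4,7}; (4,5)→{3,5,7}; (5,3)→{2,3,4}. Safe: 1. Place at column 1.
Row 7: attacked by (1,4)→{4}; (2,2)→{2,7}; (3,7)→{3,7}; (4,5)→{2,5}; (5,3)→{1,3,5}; (6,1)→{1,2}. Safe: 6. Place at column 6.
Columns [4, 2, 7, 5, 3, 1, 6], r−c [-3, 0, -4, -1, 2, 5, 1], r+c [5, 4, 10, 9, 8, 7, 13] are all distinct, so no two queens attack.

(1,4) (2,2) (3,7) (4,5) (5,3) (6,1) (7,6)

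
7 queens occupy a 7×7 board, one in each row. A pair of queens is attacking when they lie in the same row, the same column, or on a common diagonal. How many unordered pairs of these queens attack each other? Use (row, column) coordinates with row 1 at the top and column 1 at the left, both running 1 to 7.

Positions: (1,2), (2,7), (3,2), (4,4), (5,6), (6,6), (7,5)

5

Same column: (1,2)–(3,2) (column 2); (5,6)–(6,6) (column 6).
Same diagonal: (1,2)–(5,6) (|1−5| = |2−6| = 4); (4,4)–(6,6) (|4−6| = |4−6| = 2); (6,6)–(7,5) (|6−7| = |6−5| = 1).
Total attacking pairs: 5.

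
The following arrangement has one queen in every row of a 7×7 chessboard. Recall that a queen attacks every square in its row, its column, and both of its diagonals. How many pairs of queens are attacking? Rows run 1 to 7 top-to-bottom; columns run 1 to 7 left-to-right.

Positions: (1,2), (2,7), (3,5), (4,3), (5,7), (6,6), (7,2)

Same column: (1,2)–(7,2) (column 2); (2,7)–(5,7) (column 7).
Same diagonal: (2,7)–(7,2) (|2−7| = |7−2| = 5); (3,5)–(5,7) (|3−5| = |5−7| = 2); (5,7)–(6,6) (|5−6| = |7−6| = 1).
Total attacking pairs: 5.

5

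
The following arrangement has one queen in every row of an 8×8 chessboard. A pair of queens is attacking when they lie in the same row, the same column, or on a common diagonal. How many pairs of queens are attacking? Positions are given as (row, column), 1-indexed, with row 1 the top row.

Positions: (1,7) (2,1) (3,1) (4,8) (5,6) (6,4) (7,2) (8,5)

2

Same column: (2,1)–(3,1) (column 1).
Same diagonal: (3,1)–(6,4) (|3−6| = |1−4| = 3).
Total attacking pairs: 2.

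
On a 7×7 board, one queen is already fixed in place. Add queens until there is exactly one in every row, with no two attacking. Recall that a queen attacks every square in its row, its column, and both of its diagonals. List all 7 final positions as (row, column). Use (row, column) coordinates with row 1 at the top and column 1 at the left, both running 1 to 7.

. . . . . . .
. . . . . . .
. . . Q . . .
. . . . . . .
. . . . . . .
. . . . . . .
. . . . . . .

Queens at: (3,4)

Row 1: attacked by (3,4)→{2,4,6}. Safe: 1, 3, 5, 7. Place at column 7.
Row 2: attacked by (1,7)→{6,7}; (3,4)→{3,4,5}. Safe: 1, 2. Place at column 2.
Row 4: attacked by (1,7)→{4,7}; (2,2)→{2,4}; (3,4)→{3,4,5}. Safe: 1, 6. Place at column 6.
Row 5: attacked by (1,7)→{3,7}; (2,2)→{2,5}; (3,4)→{2,4,6}; (4,6)→{5,6,7}. Safe: 1. Place at column 1.
Row 6: attacked by (1,7)→{2,7}; (2,2)→{2,6}; (3,4)→{1,4,7}; (4,6)→{4,6}; (5,1)→{1,2}. Safe: 3, 5. Place at column 3.
Row 7: attacked by (1,7)→{1,7}; (2,2)→{2,7}; (3,4)→{4}; (4,6)→{3,6}; (5,1)→{1,3}; (6,3)→{2,3,4}. Safe: 5. Place at column 5.
Columns [7, 2, 4, 6, 1, 3, 5], r−c [-6, 0, -1, -2, 4, 3, 2], r+c [8, 4, 7, 10, 6, 9, 12] are all distinct, so no two queens attack.

(1,7) (2,2) (3,4) (4,6) (5,1) (6,3) (7,5)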